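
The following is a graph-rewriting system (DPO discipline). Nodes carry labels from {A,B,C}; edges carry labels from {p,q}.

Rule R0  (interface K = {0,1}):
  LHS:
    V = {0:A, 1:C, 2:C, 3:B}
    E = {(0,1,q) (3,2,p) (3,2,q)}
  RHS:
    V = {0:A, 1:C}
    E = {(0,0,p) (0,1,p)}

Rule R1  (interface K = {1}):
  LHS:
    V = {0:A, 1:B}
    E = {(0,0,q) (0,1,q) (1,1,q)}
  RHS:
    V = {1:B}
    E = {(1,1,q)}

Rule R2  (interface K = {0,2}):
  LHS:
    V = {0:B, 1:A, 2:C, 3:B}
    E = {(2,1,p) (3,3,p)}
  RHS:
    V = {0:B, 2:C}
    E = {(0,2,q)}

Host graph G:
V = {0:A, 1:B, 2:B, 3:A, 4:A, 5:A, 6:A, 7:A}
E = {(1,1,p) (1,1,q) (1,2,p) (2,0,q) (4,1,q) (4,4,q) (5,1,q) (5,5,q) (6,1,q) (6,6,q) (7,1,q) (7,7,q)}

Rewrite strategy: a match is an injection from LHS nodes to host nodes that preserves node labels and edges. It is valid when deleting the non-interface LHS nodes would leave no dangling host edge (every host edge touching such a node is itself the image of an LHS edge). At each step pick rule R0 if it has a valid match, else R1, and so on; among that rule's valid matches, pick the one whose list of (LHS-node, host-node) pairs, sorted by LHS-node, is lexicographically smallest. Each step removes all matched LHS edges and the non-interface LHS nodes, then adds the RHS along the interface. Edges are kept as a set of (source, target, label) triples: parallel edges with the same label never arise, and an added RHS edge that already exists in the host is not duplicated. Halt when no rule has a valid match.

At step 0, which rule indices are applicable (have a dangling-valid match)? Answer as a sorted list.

Answer: [R1]

Rewrite trace:
R0: no valid match — LHS pattern not found
R1: 4 valid matches — {0↦4, 1↦1}, {0↦5, 1↦1}, {0↦6, 1↦1} (+1 more)
R2: no valid match — LHS pattern not found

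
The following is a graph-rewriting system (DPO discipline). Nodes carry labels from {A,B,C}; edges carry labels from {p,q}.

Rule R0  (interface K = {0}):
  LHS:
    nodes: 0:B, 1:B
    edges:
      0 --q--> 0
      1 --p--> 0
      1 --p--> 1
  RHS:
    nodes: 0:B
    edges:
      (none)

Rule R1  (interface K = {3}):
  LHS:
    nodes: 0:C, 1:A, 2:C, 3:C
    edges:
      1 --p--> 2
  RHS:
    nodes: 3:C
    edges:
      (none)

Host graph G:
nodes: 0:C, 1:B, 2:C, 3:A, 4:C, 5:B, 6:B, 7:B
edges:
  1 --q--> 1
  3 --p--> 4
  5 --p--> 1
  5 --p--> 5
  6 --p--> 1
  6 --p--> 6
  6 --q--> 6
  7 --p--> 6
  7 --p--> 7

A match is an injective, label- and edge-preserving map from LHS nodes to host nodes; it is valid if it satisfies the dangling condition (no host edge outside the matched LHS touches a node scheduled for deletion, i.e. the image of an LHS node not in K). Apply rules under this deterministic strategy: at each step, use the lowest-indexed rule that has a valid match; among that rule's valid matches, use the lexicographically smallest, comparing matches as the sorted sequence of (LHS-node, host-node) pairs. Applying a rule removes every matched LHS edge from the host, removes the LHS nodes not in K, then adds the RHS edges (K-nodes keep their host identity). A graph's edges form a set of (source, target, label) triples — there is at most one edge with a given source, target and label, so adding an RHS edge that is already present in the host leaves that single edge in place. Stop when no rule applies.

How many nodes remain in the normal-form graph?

Answer: 3

Rewrite trace:
[0] host  ⇒  8 nodes, 9 edges  {1-q->1 3-p->4 5-p->1 5-p->5 6-p->1 6-p->6 6-q->6 7-p->6 7-p->7}
[1] R0 @ {0↦1, 1↦5}  ⇒  7 nodes, 6 edges  {3-p->4 6-p->1 6-p->6 6-q->6 7-p->6 7-p->7}
[2] R0 @ {0↦6, 1↦7}  ⇒  6 nodes, 3 edges  {3-p->4 6-p->1 6-p->6}
[3] R1 @ {0↦0, 1↦3, 2↦4, 3↦2}  ⇒  3 nodes, 2 edges  {6-p->1 6-p->6}
halt: no rule applies after step 3
NF nodes: {1:B, 2:C, 6:B}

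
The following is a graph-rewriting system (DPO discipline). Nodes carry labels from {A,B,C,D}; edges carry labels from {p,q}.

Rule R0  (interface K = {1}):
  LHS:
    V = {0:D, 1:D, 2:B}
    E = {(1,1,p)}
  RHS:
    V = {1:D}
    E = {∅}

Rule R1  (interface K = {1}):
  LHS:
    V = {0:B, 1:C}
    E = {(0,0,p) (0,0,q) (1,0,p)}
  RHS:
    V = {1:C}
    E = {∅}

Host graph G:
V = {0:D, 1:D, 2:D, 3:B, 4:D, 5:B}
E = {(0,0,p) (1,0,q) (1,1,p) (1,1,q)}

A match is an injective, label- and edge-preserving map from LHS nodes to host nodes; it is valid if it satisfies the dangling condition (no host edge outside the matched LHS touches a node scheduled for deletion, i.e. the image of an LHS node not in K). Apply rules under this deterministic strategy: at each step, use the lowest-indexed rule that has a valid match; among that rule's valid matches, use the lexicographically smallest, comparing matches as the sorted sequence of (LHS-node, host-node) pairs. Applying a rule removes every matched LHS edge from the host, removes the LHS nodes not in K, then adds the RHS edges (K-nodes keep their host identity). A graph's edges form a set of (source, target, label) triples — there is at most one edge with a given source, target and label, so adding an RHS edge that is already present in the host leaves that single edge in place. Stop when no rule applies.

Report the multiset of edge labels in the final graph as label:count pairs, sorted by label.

initial: |V|=6 |E|=4  E = 0-p->0 1-q->0 1-p->1 1-q->1
step 1: apply R0 at {0↦2, 1↦0, 2↦3}  → |V|=4 |E|=3  E = 1-q->0 1-p->1 1-q->1
step 2: apply R0 at {0↦4, 1↦1, 2↦5}  → |V|=2 |E|=2  E = 1-q->0 1-q->1
halt: no rule applies after step 2
NF edges: [(1, 0, 'q'), (1, 1, 'q')]

Answer: q:2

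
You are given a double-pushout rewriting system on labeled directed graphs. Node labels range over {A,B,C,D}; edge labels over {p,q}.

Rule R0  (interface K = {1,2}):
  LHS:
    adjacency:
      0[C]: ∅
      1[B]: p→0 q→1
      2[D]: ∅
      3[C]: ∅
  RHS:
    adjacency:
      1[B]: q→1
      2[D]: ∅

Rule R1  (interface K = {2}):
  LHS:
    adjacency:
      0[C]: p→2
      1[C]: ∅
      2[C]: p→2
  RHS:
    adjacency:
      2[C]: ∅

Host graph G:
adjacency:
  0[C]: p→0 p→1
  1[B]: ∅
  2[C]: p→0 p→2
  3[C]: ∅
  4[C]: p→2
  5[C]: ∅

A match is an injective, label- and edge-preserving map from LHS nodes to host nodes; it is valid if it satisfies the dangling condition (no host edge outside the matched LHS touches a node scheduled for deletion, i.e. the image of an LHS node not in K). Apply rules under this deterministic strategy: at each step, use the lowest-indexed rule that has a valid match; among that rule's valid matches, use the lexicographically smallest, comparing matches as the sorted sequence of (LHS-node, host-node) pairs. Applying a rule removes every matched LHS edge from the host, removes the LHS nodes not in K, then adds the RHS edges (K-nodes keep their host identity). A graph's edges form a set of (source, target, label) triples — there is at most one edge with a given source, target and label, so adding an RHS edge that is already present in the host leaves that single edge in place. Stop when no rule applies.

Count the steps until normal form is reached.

Answer: 2

Derivation:
initial: |V|=6 |E|=5  E = 0-p->0 0-p->1 2-p->0 2-p->2 4-p->2
step 1: apply R1 at {0↦4, 1↦3, 2↦2}  → |V|=4 |E|=3  E = 0-p->0 0-p->1 2-p->0
step 2: apply R1 at {0↦2, 1↦5, 2↦0}  → |V|=2 |E|=1  E = 0-p->1
halt: no rule applies after step 2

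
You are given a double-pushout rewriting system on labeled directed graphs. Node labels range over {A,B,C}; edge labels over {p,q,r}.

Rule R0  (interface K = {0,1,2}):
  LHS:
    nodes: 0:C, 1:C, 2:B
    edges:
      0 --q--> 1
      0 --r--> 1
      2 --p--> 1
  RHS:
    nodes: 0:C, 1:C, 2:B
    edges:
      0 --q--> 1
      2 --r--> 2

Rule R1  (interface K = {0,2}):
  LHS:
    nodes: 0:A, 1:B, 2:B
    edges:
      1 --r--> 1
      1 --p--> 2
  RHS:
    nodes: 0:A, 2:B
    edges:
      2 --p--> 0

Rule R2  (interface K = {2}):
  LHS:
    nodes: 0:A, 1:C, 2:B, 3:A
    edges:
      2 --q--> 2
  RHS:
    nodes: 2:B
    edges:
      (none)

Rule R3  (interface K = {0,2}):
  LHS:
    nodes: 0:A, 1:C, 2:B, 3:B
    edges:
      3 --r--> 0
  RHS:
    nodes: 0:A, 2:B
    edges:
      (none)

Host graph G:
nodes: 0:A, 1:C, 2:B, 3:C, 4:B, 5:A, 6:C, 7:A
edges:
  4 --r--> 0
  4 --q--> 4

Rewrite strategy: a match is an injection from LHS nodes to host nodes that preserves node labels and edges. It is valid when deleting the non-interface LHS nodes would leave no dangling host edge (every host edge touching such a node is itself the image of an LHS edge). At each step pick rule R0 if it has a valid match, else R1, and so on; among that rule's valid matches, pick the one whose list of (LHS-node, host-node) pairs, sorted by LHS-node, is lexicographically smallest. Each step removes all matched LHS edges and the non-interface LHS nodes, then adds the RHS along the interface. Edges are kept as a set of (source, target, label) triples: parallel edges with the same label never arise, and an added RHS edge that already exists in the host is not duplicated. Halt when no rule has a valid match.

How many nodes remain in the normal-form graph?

start.  V:8 E:2  edges: 4-r->0 4-q->4
1. fire R2 via {0↦5, 1↦1, 2↦4, 3↦7}  →  V:5 E:1  edges: 4-r->0
2. fire R3 via {0↦0, 1↦3, 2↦2, 3↦4}  →  V:3 E:0  edges: ∅
normal form: no rule applies after step 2
NF nodes: {0:A, 2:B, 6:C}

Answer: 3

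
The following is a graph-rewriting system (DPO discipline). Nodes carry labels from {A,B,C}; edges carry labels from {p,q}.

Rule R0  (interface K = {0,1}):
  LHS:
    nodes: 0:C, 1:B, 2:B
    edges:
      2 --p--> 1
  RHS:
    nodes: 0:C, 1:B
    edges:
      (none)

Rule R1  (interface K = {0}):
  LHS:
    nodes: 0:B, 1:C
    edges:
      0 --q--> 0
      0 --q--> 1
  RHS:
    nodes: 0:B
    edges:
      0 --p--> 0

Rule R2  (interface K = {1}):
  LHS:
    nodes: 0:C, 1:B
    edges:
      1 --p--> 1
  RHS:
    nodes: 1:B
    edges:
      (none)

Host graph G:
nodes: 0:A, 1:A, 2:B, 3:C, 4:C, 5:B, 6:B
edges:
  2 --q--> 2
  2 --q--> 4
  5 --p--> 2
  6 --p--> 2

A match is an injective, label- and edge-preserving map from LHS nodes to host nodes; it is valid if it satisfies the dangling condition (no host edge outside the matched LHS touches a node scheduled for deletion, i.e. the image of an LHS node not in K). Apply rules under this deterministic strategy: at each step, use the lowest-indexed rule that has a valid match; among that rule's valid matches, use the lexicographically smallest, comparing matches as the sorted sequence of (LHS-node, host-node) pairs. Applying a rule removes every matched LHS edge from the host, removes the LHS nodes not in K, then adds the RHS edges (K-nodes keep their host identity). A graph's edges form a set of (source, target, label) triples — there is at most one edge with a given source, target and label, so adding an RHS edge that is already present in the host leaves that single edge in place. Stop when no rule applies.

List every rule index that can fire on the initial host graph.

Answer: [R0,R1]

Steps:
R0: 4 valid matches — {0↦3, 1↦2, 2↦5}, {0↦3, 1↦2, 2↦6}, {0↦4, 1↦2, 2↦5} (+1 more)
R1: 1 valid match — {0↦2, 1↦4}
R2: no valid match — LHS pattern not found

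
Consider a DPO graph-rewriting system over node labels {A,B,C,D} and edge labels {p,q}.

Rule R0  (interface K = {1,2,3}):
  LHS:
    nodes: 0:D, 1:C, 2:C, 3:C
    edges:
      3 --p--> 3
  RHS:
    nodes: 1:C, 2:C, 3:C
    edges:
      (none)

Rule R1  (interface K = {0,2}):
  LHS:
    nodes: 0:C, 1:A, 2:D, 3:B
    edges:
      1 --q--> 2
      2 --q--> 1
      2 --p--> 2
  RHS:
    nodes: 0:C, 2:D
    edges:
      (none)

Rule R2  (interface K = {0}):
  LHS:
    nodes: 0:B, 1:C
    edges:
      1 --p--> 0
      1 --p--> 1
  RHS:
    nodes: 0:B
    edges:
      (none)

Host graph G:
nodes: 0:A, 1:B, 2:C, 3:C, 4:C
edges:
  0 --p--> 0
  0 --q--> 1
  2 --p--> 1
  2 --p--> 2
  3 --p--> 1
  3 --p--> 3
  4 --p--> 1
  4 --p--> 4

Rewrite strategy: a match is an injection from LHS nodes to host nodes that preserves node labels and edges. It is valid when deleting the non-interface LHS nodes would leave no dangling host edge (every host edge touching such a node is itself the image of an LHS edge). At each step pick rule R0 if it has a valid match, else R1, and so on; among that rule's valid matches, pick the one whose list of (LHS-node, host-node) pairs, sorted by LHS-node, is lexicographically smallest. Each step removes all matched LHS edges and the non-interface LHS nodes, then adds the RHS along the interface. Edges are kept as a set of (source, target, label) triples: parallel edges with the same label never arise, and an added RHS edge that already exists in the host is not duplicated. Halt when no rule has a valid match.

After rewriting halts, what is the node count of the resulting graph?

[0] host  ⇒  5 nodes, 8 edges  {0-p->0 0-q->1 2-p->1 2-p->2 3-p->1 3-p->3 4-p->1 4-p->4}
[1] R2 @ {0↦1, 1↦2}  ⇒  4 nodes, 6 edges  {0-p->0 0-q->1 3-p->1 3-p->3 4-p->1 4-p->4}
[2] R2 @ {0↦1, 1↦3}  ⇒  3 nodes, 4 edges  {0-p->0 0-q->1 4-p->1 4-p->4}
[3] R2 @ {0↦1, 1↦4}  ⇒  2 nodes, 2 edges  {0-p->0 0-q->1}
halt: no rule applies after step 3
NF nodes: {0:A, 1:B}

Answer: 2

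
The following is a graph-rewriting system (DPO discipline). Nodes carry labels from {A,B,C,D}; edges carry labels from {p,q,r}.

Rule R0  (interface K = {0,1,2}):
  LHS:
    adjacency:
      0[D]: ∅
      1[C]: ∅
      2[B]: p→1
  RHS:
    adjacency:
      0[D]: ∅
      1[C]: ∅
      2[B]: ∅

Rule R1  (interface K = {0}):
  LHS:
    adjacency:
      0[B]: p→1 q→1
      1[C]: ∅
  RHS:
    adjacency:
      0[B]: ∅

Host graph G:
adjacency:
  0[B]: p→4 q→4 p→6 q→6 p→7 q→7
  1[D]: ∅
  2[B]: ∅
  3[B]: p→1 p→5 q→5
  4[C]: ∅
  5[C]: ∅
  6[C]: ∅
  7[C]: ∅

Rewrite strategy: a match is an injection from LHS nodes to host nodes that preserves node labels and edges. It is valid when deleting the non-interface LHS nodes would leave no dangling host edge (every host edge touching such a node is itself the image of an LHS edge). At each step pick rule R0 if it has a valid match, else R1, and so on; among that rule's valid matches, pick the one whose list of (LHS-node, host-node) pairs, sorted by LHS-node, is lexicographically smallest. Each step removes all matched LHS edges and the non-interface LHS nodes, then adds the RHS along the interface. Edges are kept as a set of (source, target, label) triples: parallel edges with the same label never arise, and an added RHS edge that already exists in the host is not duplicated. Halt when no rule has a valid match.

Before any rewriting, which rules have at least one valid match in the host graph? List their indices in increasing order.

R0: 4 valid matches — {0↦1, 1↦4, 2↦0}, {0↦1, 1↦5, 2↦3}, {0↦1, 1↦6, 2↦0} (+1 more)
R1: 4 valid matches — {0↦0, 1↦4}, {0↦0, 1↦6}, {0↦0, 1↦7} (+1 more)

Answer: [R0,R1]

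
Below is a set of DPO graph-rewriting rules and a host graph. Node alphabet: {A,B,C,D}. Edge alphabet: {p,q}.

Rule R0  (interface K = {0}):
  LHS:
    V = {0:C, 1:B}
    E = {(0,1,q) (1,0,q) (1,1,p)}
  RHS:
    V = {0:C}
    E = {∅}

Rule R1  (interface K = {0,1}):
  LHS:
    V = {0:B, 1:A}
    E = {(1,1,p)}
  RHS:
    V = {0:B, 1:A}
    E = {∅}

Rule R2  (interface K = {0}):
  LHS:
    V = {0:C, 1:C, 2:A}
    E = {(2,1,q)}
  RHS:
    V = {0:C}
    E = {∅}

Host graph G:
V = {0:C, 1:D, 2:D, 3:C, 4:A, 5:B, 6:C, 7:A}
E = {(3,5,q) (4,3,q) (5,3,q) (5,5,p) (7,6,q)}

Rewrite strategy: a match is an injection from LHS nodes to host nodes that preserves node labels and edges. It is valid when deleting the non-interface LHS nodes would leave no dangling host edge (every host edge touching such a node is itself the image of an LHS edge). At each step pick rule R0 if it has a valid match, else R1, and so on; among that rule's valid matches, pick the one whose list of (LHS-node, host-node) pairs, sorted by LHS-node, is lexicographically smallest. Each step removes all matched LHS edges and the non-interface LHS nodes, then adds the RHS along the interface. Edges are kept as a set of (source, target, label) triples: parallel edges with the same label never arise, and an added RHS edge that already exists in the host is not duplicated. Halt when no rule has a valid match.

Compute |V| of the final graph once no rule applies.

initial: |V|=8 |E|=5  E = 3-q->5 4-q->3 5-q->3 5-p->5 7-q->6
step 1: apply R0 at {0↦3, 1↦5}  → |V|=7 |E|=2  E = 4-q->3 7-q->6
step 2: apply R2 at {0↦0, 1↦3, 2↦4}  → |V|=5 |E|=1  E = 7-q->6
step 3: apply R2 at {0↦0, 1↦6, 2↦7}  → |V|=3 |E|=0  E = ∅
normal form: no rule applies after step 3
NF nodes: {0:C, 1:D, 2:D}

Answer: 3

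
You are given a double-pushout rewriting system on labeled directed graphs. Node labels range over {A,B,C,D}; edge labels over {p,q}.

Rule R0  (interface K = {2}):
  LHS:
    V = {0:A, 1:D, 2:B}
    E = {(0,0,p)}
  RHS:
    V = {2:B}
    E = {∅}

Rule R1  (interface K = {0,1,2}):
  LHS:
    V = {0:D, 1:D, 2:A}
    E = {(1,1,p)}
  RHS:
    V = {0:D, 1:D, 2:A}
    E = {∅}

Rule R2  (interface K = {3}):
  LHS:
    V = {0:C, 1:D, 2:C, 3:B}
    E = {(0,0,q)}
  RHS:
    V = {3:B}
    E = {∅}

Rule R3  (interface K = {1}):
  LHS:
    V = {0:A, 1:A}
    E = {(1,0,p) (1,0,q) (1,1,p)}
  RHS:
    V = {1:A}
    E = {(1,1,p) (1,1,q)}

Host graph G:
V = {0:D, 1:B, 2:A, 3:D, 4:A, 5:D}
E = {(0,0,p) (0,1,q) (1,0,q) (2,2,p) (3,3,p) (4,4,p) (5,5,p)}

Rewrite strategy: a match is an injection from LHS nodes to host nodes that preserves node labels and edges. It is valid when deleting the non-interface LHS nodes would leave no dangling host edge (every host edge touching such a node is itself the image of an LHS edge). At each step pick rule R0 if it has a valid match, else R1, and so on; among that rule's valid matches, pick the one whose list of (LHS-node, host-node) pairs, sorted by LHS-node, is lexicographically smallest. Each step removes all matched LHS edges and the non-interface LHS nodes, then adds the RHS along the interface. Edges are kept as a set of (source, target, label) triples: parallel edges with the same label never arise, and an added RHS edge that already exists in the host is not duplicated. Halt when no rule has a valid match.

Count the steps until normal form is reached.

Answer: 4

Rewrite trace:
initial: |V|=6 |E|=7  E = 0-p->0 0-q->1 1-q->0 2-p->2 3-p->3 4-p->4 5-p->5
step 1: apply R1 at {0↦0, 1↦3, 2↦2}  → |V|=6 |E|=6  E = 0-p->0 0-q->1 1-q->0 2-p->2 4-p->4 5-p->5
step 2: apply R0 at {0↦2, 1↦3, 2↦1}  → |V|=4 |E|=5  E = 0-p->0 0-q->1 1-q->0 4-p->4 5-p->5
step 3: apply R1 at {0↦0, 1↦5, 2↦4}  → |V|=4 |E|=4  E = 0-p->0 0-q->1 1-q->0 4-p->4
step 4: apply R0 at {0↦4, 1↦5, 2↦1}  → |V|=2 |E|=3  E = 0-p->0 0-q->1 1-q->0
halt: no rule applies after step 4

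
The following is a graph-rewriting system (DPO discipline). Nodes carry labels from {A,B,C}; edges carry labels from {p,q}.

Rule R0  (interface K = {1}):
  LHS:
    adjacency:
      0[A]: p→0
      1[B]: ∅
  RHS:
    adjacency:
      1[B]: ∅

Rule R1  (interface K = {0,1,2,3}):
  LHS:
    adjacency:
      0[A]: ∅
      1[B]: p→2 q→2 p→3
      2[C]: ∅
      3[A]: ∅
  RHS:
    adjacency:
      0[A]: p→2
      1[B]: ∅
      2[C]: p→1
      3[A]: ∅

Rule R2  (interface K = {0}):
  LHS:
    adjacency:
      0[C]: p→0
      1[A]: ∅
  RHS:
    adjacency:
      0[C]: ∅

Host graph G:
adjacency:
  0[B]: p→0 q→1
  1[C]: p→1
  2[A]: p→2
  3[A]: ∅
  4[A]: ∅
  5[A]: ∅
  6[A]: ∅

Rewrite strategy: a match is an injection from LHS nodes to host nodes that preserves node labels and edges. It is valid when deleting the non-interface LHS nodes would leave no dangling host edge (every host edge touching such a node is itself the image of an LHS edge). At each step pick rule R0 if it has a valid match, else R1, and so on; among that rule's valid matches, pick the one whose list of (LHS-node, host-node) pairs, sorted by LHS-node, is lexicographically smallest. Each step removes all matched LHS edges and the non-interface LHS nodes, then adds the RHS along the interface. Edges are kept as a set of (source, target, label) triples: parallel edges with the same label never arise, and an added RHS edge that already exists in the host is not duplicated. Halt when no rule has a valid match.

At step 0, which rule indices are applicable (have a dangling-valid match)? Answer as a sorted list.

Answer: [R0,R2]

Rewrite trace:
R0: 1 valid match — {0↦2, 1↦0}
R1: no valid match — LHS pattern not found
R2: 4 valid matches — {0↦1, 1↦3}, {0↦1, 1↦4}, {0↦1, 1↦5} (+1 more)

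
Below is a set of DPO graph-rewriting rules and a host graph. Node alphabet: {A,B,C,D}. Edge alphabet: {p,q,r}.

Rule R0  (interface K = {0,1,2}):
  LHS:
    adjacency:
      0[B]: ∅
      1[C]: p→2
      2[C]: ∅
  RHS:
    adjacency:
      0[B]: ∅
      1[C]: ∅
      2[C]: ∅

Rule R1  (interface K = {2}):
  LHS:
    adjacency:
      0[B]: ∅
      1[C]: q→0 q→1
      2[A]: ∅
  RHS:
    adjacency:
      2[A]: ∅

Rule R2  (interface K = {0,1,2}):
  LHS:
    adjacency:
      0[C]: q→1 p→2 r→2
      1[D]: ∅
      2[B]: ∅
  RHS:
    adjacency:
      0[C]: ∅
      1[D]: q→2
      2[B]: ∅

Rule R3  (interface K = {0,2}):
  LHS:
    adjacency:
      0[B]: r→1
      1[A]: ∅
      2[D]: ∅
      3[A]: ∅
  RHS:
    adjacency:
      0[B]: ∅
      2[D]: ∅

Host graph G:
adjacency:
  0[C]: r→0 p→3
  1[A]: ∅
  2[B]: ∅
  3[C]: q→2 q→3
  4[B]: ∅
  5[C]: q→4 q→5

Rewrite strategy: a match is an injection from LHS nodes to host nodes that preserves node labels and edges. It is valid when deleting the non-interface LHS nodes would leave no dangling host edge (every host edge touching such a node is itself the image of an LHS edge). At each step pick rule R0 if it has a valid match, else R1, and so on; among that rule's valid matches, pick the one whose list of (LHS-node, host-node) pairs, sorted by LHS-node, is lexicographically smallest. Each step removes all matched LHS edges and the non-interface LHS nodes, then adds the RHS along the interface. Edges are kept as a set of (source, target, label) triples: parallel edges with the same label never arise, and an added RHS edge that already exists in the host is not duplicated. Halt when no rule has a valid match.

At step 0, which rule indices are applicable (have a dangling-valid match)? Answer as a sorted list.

Answer: [R0,R1]

Rewrite trace:
R0: 2 valid matches — {0↦2, 1↦0, 2↦3}, {0↦4, 1↦0, 2↦3}
R1: 1 valid match — {0↦4, 1↦5, 2↦1}
R2: no valid match — LHS pattern not found
R3: no valid match — LHS pattern not found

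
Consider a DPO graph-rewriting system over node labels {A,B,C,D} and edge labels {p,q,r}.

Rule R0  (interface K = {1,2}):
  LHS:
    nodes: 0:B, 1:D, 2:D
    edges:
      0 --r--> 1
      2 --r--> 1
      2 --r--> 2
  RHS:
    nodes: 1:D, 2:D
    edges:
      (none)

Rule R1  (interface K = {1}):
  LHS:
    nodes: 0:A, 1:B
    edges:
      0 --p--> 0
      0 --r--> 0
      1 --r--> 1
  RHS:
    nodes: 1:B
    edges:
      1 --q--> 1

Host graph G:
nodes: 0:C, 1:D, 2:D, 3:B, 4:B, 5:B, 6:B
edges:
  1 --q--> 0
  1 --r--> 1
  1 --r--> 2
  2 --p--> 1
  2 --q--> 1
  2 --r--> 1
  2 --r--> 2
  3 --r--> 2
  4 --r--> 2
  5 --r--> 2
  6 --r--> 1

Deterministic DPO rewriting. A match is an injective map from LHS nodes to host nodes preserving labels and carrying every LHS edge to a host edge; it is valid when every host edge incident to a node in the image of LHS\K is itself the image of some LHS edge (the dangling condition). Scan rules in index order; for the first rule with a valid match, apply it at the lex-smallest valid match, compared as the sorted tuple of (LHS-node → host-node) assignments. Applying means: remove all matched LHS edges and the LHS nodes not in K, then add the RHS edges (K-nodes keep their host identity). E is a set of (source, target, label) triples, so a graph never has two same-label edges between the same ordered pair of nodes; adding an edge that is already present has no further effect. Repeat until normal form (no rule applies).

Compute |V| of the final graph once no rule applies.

start.  V:7 E:11  edges: 1-q->0 1-r->1 1-r->2 2-p->1 2-q->1 2-r->1 2-r->2 3-r->2 4-r->2 5-r->2 6-r->1
1. fire R0 via {0↦3, 1↦2, 2↦1}  →  V:6 E:8  edges: 1-q->0 2-p->1 2-q->1 2-r->1 2-r->2 4-r->2 5-r->2 6-r->1
2. fire R0 via {0↦6, 1↦1, 2↦2}  →  V:5 E:5  edges: 1-q->0 2-p->1 2-q->1 4-r->2 5-r->2
halt: no rule applies after step 2
NF nodes: {0:C, 1:D, 2:D, 4:B, 5:B}

Answer: 5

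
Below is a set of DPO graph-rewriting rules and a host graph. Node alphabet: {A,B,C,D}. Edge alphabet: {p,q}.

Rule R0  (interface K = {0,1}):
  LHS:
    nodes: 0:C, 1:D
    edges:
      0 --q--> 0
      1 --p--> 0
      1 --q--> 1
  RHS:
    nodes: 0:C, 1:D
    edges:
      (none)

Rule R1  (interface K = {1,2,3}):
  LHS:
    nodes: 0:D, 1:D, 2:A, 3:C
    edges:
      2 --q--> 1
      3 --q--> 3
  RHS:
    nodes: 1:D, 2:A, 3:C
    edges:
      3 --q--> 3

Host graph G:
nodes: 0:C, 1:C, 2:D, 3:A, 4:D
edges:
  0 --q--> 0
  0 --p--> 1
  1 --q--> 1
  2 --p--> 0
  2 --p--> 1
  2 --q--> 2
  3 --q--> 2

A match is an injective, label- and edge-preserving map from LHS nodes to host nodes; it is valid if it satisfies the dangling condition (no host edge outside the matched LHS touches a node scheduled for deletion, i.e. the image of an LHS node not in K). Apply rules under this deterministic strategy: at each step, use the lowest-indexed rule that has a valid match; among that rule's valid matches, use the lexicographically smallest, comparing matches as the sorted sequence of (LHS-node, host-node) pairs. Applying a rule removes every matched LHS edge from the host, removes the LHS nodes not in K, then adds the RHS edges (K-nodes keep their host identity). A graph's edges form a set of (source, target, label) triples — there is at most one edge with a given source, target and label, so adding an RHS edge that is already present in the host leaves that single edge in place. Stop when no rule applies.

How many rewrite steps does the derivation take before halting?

Answer: 2

Derivation:
[0] host  ⇒  5 nodes, 7 edges  {0-q->0 0-p->1 1-q->1 2-p->0 2-p->1 2-q->2 3-q->2}
[1] R0 @ {0↦0, 1↦2}  ⇒  5 nodes, 4 edges  {0-p->1 1-q->1 2-p->1 3-q->2}
[2] R1 @ {0↦4, 1↦2, 2↦3, 3↦1}  ⇒  4 nodes, 3 edges  {0-p->1 1-q->1 2-p->1}
final graph: no rule applies after step 2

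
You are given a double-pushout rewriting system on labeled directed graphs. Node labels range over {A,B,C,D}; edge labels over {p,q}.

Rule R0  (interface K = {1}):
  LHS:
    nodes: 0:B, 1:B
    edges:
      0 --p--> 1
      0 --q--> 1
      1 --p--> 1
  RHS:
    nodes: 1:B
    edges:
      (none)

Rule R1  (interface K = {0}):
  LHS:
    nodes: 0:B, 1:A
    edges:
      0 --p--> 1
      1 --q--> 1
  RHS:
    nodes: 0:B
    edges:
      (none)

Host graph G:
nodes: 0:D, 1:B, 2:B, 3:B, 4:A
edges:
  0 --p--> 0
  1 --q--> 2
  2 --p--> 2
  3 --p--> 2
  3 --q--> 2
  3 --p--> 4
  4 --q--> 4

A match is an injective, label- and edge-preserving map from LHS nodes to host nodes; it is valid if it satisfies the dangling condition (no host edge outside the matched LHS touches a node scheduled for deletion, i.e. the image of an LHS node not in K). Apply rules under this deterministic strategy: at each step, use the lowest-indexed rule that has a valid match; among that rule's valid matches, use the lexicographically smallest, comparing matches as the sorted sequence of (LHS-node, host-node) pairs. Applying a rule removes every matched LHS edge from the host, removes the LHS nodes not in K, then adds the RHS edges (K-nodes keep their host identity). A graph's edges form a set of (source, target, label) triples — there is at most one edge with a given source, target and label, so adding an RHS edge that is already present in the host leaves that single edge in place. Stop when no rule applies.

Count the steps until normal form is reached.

Answer: 2

Derivation:
start.  V:5 E:7  edges: 0-p->0 1-q->2 2-p->2 3-p->2 3-q->2 3-p->4 4-q->4
1. fire R1 via {0↦3, 1↦4}  →  V:4 E:5  edges: 0-p->0 1-q->2 2-p->2 3-p->2 3-q->2
2. fire R0 via {0↦3, 1↦2}  →  V:3 E:2  edges: 0-p->0 1-q->2
final graph: no rule applies after step 2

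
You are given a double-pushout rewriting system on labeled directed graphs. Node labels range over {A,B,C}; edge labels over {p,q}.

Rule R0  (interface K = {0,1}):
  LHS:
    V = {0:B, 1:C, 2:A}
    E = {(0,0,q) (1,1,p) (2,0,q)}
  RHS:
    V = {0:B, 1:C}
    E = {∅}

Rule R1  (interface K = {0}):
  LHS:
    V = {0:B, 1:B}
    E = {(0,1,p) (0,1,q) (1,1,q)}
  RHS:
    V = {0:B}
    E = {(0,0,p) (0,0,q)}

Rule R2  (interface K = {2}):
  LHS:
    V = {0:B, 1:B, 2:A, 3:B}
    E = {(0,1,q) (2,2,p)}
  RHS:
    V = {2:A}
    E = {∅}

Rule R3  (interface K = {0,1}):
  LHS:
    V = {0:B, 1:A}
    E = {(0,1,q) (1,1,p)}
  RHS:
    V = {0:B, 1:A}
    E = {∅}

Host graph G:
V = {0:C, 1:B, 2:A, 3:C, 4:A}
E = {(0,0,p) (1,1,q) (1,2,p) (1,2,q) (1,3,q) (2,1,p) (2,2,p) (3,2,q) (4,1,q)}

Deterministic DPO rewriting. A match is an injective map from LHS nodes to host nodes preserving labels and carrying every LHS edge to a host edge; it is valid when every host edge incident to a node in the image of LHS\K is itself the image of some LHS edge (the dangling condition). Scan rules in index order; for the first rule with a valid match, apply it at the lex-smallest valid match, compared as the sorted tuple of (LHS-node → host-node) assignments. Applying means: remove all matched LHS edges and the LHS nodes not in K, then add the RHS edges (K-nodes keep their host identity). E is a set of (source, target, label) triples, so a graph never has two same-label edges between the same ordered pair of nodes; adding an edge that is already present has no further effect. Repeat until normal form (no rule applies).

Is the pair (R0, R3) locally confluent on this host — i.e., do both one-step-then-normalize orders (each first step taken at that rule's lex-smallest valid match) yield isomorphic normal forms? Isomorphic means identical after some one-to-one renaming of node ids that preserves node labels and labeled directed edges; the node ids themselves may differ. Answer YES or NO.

Answer: YES

Steps:
branch R0-first: apply at {0↦1, 1↦0, 2↦4} → |E|=6, then 1 more step(s) → NF |V|=4 |E|=4 V={0:C, 1:B, 2:A, 3:C} E=1-p->2 1-q->3 2-p->1 3-q->2
branch R3-first: apply at {0↦1, 1↦2} → |E|=7, then 1 more step(s) → NF |V|=4 |E|=4 V={0:C, 1:B, 2:A, 3:C} E=1-p->2 1-q->3 2-p->1 3-q->2
graphs isomorphic (equal up to label-preserving node renaming)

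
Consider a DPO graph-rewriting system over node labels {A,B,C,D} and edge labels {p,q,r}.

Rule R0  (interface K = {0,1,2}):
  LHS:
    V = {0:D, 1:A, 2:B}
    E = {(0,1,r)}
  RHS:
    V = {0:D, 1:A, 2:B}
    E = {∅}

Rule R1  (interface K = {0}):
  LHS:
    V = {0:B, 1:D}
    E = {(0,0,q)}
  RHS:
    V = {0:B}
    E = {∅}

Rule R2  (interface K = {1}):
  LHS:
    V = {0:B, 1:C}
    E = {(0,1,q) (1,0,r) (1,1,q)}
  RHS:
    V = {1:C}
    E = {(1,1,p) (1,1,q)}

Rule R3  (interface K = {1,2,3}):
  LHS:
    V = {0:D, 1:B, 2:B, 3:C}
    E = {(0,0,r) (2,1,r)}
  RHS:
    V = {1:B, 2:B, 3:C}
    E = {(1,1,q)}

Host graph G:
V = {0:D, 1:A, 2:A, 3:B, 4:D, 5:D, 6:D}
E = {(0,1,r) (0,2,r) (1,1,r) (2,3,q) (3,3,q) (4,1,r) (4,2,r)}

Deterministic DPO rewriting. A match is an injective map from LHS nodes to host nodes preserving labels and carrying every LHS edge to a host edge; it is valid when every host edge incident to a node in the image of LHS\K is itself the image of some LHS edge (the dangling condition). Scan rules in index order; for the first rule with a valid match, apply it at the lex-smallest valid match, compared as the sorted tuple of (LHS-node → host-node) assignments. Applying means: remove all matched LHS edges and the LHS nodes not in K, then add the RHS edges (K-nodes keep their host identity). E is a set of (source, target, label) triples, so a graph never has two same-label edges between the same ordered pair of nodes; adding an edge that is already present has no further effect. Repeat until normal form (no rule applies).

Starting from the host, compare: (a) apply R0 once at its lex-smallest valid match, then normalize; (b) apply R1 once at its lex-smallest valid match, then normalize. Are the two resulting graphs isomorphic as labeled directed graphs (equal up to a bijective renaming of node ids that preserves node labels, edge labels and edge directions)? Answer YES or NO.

branch R0-first: apply at {0↦0, 1↦1, 2↦3} → |E|=6, then 4 more step(s) → NF |V|=6 |E|=2 V={1:A, 2:A, 3:B, 4:D, 5:D, 6:D} E=1-r->1 2-q->3
branch R1-first: apply at {0↦3, 1↦5} → |E|=6, then 4 more step(s) → NF |V|=6 |E|=2 V={0:D, 1:A, 2:A, 3:B, 4:D, 6:D} E=1-r->1 2-q->3
graphs isomorphic (equal up to label-preserving node renaming)

Answer: YES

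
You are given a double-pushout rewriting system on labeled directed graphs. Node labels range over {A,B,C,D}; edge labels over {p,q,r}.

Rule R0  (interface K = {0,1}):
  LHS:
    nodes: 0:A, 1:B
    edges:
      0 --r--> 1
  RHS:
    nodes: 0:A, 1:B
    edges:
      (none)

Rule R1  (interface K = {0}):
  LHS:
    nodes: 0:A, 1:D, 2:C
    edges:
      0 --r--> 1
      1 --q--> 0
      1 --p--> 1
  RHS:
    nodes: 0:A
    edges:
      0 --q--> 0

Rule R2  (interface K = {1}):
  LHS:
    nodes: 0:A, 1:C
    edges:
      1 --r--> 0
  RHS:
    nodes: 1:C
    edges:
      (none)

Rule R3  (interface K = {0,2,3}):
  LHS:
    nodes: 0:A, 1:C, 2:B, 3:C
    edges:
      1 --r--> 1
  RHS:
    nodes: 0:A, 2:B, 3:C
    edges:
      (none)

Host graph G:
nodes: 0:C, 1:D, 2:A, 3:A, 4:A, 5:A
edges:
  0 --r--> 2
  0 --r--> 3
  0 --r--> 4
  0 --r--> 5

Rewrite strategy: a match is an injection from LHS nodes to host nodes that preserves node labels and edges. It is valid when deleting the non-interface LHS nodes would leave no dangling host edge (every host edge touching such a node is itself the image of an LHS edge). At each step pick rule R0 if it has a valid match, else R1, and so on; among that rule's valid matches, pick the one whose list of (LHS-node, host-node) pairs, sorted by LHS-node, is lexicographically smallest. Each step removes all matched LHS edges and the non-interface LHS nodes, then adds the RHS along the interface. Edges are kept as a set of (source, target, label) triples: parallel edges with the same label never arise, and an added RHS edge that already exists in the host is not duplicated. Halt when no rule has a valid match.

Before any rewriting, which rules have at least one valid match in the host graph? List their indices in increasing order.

Answer: [R2]

Derivation:
R0: no valid match — LHS pattern not found
R1: no valid match — LHS pattern not found
R2: 4 valid matches — {0↦2, 1↦0}, {0↦3, 1↦0}, {0↦4, 1↦0} (+1 more)
R3: no valid match — LHS pattern not found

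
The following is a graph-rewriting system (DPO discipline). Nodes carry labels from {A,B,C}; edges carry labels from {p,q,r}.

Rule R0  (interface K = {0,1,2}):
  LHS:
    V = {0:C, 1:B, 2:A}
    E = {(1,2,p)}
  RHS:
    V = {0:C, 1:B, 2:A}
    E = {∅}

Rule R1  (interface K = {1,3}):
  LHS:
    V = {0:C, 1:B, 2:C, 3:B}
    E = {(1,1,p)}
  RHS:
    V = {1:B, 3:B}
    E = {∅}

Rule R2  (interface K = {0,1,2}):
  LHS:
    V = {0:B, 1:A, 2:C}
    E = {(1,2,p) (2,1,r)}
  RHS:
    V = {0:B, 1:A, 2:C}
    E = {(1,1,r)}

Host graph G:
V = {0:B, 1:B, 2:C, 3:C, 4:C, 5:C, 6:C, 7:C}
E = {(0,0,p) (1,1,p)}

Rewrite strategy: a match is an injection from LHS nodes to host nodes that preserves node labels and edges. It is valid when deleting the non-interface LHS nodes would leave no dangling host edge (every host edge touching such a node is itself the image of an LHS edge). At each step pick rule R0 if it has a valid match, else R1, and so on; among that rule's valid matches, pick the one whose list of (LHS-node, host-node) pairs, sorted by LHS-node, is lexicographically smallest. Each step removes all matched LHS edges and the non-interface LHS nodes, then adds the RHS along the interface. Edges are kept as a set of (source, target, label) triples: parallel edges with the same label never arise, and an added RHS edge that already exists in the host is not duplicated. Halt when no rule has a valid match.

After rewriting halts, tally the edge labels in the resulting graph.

start.  V:8 E:2  edges: 0-p->0 1-p->1
1. fire R1 via {0↦2, 1↦0, 2↦3, 3↦1}  →  V:6 E:1  edges: 1-p->1
2. fire R1 via {0↦4, 1↦1, 2↦5, 3↦0}  →  V:4 E:0  edges: ∅
normal form: no rule applies after step 2
NF edges: []

Answer: (no edges)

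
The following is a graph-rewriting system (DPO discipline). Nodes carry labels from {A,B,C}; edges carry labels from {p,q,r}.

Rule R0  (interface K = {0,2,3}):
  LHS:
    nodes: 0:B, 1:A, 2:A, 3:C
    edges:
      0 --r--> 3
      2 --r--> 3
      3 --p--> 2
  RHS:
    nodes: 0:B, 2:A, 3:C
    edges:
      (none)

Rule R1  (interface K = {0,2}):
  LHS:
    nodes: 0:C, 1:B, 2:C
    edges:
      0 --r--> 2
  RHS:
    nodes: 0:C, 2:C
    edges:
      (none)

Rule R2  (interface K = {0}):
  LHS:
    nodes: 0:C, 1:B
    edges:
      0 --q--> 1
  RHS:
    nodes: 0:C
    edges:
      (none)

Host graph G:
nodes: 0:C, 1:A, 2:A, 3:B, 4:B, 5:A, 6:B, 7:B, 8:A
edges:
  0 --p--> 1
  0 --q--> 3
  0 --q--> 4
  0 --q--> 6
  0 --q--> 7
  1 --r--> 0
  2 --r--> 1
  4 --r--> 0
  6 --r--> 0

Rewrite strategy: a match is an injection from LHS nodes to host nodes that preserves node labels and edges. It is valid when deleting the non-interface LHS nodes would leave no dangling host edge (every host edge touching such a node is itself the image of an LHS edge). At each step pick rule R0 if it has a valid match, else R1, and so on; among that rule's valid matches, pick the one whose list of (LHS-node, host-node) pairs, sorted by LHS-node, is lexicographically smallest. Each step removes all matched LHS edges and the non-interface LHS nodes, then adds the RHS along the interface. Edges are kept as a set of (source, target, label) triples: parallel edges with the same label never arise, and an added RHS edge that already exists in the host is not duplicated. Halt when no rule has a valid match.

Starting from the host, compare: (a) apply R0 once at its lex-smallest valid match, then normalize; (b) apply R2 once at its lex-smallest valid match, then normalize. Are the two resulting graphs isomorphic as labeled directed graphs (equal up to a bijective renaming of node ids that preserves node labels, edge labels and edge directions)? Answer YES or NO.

branch R0-first: apply at {0↦4, 1↦5, 2↦1, 3↦0} → |E|=6, then 3 more step(s) → NF |V|=5 |E|=3 V={0:C, 1:A, 2:A, 6:B, 8:A} E=0-q->6 2-r->1 6-r->0
branch R2-first: apply at {0↦0, 1↦3} → |E|=8, then 3 more step(s) → NF |V|=5 |E|=3 V={0:C, 1:A, 2:A, 6:B, 8:A} E=0-q->6 2-r->1 6-r->0
graphs isomorphic (equal up to label-preserving node renaming)

Answer: YES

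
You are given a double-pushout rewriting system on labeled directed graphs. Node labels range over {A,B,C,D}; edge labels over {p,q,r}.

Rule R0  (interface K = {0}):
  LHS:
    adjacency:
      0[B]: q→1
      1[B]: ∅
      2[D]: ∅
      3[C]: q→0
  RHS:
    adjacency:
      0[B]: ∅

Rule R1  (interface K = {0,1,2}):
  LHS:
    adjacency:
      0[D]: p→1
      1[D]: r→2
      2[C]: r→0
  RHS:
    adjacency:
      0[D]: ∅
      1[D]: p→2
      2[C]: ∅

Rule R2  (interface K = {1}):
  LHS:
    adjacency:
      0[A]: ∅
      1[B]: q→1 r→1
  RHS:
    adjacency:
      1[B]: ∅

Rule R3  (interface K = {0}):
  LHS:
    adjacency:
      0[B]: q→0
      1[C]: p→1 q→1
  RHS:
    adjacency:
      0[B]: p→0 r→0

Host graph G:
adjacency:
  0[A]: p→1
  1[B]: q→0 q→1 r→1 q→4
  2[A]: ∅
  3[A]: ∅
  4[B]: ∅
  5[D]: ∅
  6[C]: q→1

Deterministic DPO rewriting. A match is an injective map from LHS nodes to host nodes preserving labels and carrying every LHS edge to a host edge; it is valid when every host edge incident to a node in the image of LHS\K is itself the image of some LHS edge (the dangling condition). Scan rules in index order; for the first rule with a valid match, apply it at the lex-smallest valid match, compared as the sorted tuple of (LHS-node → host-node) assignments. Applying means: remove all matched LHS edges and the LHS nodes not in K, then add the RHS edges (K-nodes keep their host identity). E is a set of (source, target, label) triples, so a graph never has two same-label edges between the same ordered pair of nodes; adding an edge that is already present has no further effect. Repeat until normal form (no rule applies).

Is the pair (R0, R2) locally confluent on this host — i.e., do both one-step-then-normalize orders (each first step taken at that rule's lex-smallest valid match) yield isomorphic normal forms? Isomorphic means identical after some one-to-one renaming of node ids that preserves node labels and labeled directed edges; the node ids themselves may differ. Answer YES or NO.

Answer: YES

Derivation:
branch R0-first: apply at {0↦1, 1↦4, 2↦5, 3↦6} → |E|=4, then 1 more step(s) → NF |V|=3 |E|=2 V={0:A, 1:B, 3:A} E=0-p->1 1-q->0
branch R2-first: apply at {0↦2, 1↦1} → |E|=4, then 1 more step(s) → NF |V|=3 |E|=2 V={0:A, 1:B, 3:A} E=0-p->1 1-q->0
graphs isomorphic (equal up to label-preserving node renaming)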